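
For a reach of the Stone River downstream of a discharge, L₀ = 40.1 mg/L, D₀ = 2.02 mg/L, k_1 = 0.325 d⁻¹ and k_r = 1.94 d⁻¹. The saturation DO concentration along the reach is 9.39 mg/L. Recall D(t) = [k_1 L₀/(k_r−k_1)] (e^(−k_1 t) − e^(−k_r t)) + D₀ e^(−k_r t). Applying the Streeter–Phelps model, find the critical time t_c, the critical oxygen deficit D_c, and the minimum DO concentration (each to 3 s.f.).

With k_r/k_1 = 5.969 and 1 − D₀(k_r−k_1)/(k_1 L₀) = 0.7497,
t_c = ln(5.969 × 0.7497) / (1.94 − 0.325) = ln(4.475) / 1.615 = 1.499/1.615 = 0.9279 d.
D_c = (k_1/k_r) L₀ e^(−k_1 t_c) = (0.325/1.94) × 40.1 × e^(−0.325×0.9279) = 0.1675 × 40.1 × 0.7397 = 4.969 mg/L.
Minimum DO = C_s − D_c = 9.39 − 4.969 = 4.421 mg/L.

t_c ≈ 0.928 d; D_c ≈ 4.97 mg/L; min DO ≈ 4.42 mg/L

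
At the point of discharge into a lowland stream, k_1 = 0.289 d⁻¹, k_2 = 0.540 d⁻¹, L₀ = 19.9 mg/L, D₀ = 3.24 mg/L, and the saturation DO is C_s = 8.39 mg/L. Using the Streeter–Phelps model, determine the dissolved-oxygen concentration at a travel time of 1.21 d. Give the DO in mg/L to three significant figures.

k_1 L₀/(k_2−k_1) = 0.289×19.9/(0.540−0.289) = 5.751/0.2510 = 22.91 mg/L.
e^(−k_1 t) = e^(−0.289×1.210) = 0.7049; e^(−k_2 t) = e^(−0.540×1.210) = 0.5203.
D = 22.91 × (0.7049 − 0.5203) + 3.24 × 0.5203 = 4.230 + 1.686 = 5.916 mg/L.
DO = C_s − D = 8.39 − 5.916 = 2.474 mg/L.

DO ≈ 2.47 mg/L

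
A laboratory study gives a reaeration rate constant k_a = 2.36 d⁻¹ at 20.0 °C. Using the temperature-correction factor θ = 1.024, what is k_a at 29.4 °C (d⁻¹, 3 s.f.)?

k_a ≈ 2.95 d⁻¹

k_a(T₂) = k_a(T₁) · θ^(T₂−T₁) = 2.36 × 1.024^(29.4−20.0)
= 2.36 × 1.024^9.40 = 2.36 × 1.250 = 2.949 d⁻¹.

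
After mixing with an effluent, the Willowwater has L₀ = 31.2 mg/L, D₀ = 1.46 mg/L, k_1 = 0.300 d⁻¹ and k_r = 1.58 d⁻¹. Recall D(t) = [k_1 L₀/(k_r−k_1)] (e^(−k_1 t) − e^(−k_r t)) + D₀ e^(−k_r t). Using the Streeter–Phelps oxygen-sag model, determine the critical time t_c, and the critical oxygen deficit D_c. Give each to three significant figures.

t_c ≈ 1.12 d; D_c ≈ 4.23 mg/L

With k_r/k_1 = 5.267 and 1 − D₀(k_r−k_1)/(k_1 L₀) = 0.8003,
t_c = ln(5.267 × 0.8003) / (1.58 − 0.300) = ln(4.215) / 1.280 = 1.439/1.280 = 1.124 d.
D_c = (k_1/k_r) L₀ e^(−k_1 t_c) = (0.300/1.58) × 31.2 × e^(−0.300×1.124) = 0.1899 × 31.2 × 0.7138 = 4.228 mg/L.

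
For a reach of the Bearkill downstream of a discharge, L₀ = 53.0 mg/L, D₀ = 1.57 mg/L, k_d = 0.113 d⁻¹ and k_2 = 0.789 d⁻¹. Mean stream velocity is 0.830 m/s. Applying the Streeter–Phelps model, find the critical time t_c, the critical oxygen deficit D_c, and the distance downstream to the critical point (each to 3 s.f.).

t_c ≈ 2.59 d; D_c ≈ 5.67 mg/L; x_c ≈ 185 km

t_c = [1/(k_2−k_d)] ln[(k_2/k_d)(1 − D₀(k_2−k_d)/(k_d L₀))]
= [1/(0.789−0.113)] ln[(0.789/0.113)(1 − 1.57×0.6760/(0.113×53.0))]
= (1/0.6760) ln[6.982 × 0.8228] = 1.479 × ln(5.745) = 1.479 × 1.748 = 2.586 d.
L(t_c) = L₀ e^(−k_d t_c) = 53.0 × 0.7466 = 39.57 mg/L, and at the critical point k_2 D_c = k_d L, so D_c = (0.113/0.789) × 39.57 = 5.667 mg/L.
x_c = v t_c = 0.830 m/s × 2.586 d × 86400 s/d = 185500 m ≈ 185 km.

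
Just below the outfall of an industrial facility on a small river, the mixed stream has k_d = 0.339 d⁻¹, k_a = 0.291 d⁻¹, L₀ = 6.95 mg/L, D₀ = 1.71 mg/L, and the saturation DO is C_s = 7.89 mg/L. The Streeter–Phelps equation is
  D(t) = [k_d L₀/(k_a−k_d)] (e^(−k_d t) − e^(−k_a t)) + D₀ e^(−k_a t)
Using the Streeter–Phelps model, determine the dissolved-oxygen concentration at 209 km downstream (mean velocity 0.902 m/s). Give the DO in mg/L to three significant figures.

Travel time t = x/v = 209 km / (0.902 m/s) = 209000 m / 0.902 m/s = 231700 s = 2.682 d.
k_d L₀/(k_a−k_d) = 0.339×6.95/(0.291−0.339) = 2.356/-0.04800 = -49.08 mg/L.
e^(−k_d t) = e^(−0.339×2.682) = 0.4029; e^(−k_a t) = e^(−0.291×2.682) = 0.4582.
D = -49.08 × (0.4029 − 0.4582) + 1.71 × 0.4582 = 2.717 + 0.7836 = 3.500 mg/L.
DO = C_s − D = 7.89 − 3.500 = 4.390 mg/L.

DO ≈ 4.39 mg/L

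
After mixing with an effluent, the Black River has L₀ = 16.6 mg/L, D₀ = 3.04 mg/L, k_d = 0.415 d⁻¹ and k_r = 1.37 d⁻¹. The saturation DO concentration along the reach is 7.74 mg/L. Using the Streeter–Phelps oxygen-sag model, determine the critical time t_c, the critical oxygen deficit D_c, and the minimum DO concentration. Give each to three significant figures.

t_c ≈ 0.678 d; D_c ≈ 3.80 mg/L; min DO ≈ 3.94 mg/L

t_c = [1/(k_r−k_d)] ln[(k_r/k_d)(1 − D₀(k_r−k_d)/(k_d L₀))]
= [1/(1.37−0.415)] ln[(1.37/0.415)(1 − 3.04×0.9550/(0.415×16.6))]
= (1/0.9550) ln[3.301 × 0.5786] = 1.047 × ln(1.910) = 1.047 × 0.6471 = 0.6776 d.
L(t_c) = L₀ e^(−k_d t_c) = 16.6 × 0.7549 = 12.53 mg/L, and at the critical point k_r D_c = k_d L, so D_c = (0.415/1.37) × 12.53 = 3.796 mg/L.
Minimum DO = C_s − D_c = 7.74 − 3.796 = 3.944 mg/L.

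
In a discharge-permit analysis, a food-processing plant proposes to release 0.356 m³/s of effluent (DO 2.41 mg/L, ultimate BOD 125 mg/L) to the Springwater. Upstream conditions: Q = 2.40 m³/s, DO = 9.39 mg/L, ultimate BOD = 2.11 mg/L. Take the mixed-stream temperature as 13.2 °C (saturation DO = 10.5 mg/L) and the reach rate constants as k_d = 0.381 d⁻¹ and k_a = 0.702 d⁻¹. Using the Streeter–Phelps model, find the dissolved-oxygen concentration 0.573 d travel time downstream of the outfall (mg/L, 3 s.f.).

Mixed DO = (2.40×9.39 + 0.356×2.41)/(2.40+0.356) = 23.39/2.756 = 8.488 mg/L.
Mixed L₀ = (2.40×2.11 + 0.356×125)/(2.756) = 49.56/2.756 = 17.98 mg/L.
Initial deficit D₀ = C_s − DO₀ = 10.5 − 8.488 = 2.012 mg/L.
D(0.573) = [0.381×17.98/(0.702−0.381)](e^(−0.381×0.573) − e^(−0.702×0.573)) + 2.012 e^(−0.702×0.573)
= 21.35 × (0.8039 − 0.6688) + 2.012 × 0.6688 = 4.228 mg/L.
DO = 10.5 − 4.228 = 6.272 mg/L.

DO ≈ 6.27 mg/L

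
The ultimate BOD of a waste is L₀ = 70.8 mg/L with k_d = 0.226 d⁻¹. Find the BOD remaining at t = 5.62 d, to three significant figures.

L_t = L₀ e^(−k_d t) = 70.8 × e^(−0.226×5.62) = 70.8 × 0.2808 = 19.88 mg/L.

L ≈ 19.9 mg/L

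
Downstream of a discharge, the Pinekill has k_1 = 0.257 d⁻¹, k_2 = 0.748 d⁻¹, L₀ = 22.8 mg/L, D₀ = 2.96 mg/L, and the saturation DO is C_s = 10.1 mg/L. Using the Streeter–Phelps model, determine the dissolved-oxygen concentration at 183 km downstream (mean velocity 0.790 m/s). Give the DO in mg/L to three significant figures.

Travel time t = x/v = 183 km / (0.790 m/s) = 183000 m / 0.790 m/s = 231600 s = 2.681 d.
k_1 L₀/(k_2−k_1) = 0.257×22.8/(0.748−0.257) = 5.860/0.4910 = 11.93 mg/L.
e^(−k_1 t) = e^(−0.257×2.681) = 0.5021; e^(−k_2 t) = e^(−0.748×2.681) = 0.1346.
D = 11.93 × (0.5021 − 0.1346) + 2.96 × 0.1346 = 4.385 + 0.3984 = 4.784 mg/L.
DO = C_s − D = 10.1 − 4.784 = 5.316 mg/L.

DO ≈ 5.32 mg/L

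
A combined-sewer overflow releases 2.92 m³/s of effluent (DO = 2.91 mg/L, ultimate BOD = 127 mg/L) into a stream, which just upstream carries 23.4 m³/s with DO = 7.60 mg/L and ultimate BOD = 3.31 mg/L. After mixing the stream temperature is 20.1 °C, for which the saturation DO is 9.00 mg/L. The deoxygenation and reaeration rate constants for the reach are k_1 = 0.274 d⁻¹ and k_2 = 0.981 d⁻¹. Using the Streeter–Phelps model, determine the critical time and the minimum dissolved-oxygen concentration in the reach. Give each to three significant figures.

Mixed DO = (23.4×7.60 + 2.92×2.91)/(23.4+2.92) = 186.3/26.32 = 7.080 mg/L.
Mixed L₀ = (23.4×3.31 + 2.92×127)/(26.32) = 448.3/26.32 = 17.03 mg/L.
Initial deficit D₀ = C_s − DO₀ = 9.00 − 7.080 = 1.920 mg/L.
t_c = (1/0.7070) ln[(0.981/0.274)(1 − 1.920×0.7070/(0.274×17.03))] = 1.414 × ln(2.539) = 1.318 d.
D_c = (0.274/0.981) × 17.03 × e^(−0.274×1.318) = 0.2793 × 17.03 × 0.6969 = 3.315 mg/L.
Minimum DO = 9.00 − 3.315 = 5.685 mg/L.

t_c ≈ 1.32 d; minimum DO ≈ 5.68 mg/L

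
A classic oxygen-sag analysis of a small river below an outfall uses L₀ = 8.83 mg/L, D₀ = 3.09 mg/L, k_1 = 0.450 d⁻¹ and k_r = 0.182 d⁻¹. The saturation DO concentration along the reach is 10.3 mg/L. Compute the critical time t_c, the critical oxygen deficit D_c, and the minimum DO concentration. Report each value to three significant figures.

t_c ≈ 2.67 d; D_c ≈ 6.56 mg/L; min DO ≈ 3.74 mg/L

With k_r/k_1 = 0.4044 and 1 − D₀(k_r−k_1)/(k_1 L₀) = 1.208,
t_c = ln(0.4044 × 1.208) / (0.182 − 0.450) = ln(0.4887) / -0.2680 = -0.7159/-0.2680 = 2.671 d.
D_c = (k_1/k_r) L₀ e^(−k_1 t_c) = (0.450/0.182) × 8.83 × e^(−0.450×2.671) = 2.473 × 8.83 × 0.3006 = 6.562 mg/L.
Minimum DO = C_s − D_c = 10.3 − 6.562 = 3.738 mg/L.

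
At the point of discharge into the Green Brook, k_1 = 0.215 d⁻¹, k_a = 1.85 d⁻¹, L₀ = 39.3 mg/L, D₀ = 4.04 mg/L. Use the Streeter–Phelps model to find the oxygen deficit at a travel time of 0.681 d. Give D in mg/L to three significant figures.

k_1 L₀/(k_a−k_1) = 0.215×39.3/(1.85−0.215) = 8.449/1.635 = 5.168 mg/L.
e^(−k_1 t) = e^(−0.215×0.6810) = 0.8638; e^(−k_a t) = e^(−1.85×0.6810) = 0.2837.
D = 5.168 × (0.8638 − 0.2837) + 4.04 × 0.2837 = 2.998 + 1.146 = 4.144 mg/L.

D ≈ 4.14 mg/L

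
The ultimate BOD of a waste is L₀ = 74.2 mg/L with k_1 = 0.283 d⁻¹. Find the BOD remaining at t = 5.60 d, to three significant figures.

L_t = L₀ e^(−k_1 t) = 74.2 × e^(−0.283×5.60) = 74.2 × 0.2050 = 15.21 mg/L.

L ≈ 15.2 mg/L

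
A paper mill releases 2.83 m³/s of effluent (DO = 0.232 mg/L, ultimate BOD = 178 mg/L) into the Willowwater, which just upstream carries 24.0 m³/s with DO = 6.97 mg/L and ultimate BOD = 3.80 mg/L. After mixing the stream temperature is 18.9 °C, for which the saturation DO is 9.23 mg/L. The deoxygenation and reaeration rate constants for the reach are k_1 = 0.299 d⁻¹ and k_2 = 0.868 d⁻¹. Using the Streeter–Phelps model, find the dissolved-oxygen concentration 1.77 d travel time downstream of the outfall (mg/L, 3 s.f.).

Mixed DO = (24.0×6.97 + 2.83×0.232)/(24.0+2.83) = 167.9/26.83 = 6.259 mg/L.
Mixed L₀ = (24.0×3.80 + 2.83×178)/(26.83) = 594.9/26.83 = 22.17 mg/L.
Initial deficit D₀ = C_s − DO₀ = 9.23 − 6.259 = 2.971 mg/L.
D(1.77) = [0.299×22.17/(0.868−0.299)](e^(−0.299×1.77) − e^(−0.868×1.77)) + 2.971 e^(−0.868×1.77)
= 11.65 × (0.5891 − 0.2152) + 2.971 × 0.2152 = 4.996 mg/L.
DO = 9.23 − 4.996 = 4.234 mg/L.

DO ≈ 4.23 mg/L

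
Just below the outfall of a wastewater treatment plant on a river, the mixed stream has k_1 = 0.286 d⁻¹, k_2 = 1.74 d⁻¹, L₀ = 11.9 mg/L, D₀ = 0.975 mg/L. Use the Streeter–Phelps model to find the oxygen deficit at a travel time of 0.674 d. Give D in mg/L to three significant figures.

k_1 L₀/(k_2−k_1) = 0.286×11.9/(1.74−0.286) = 3.403/1.454 = 2.341 mg/L.
e^(−k_1 t) = e^(−0.286×0.6740) = 0.8247; e^(−k_2 t) = e^(−1.74×0.6740) = 0.3095.
D = 2.341 × (0.8247 − 0.3095) + 0.975 × 0.3095 = 1.206 + 0.3018 = 1.508 mg/L.

D ≈ 1.51 mg/L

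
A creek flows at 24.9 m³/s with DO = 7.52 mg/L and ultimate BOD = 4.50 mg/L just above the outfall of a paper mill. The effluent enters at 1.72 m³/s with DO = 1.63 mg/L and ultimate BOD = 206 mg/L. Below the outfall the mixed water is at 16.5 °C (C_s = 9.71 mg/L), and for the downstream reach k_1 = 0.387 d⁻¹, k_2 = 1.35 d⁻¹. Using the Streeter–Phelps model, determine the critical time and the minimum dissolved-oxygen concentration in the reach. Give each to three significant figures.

t_c ≈ 0.826 d; minimum DO ≈ 6.06 mg/L

Mixed DO = (24.9×7.52 + 1.72×1.63)/(24.9+1.72) = 190.1/26.62 = 7.139 mg/L.
Mixed L₀ = (24.9×4.50 + 1.72×206)/(26.62) = 466.4/26.62 = 17.52 mg/L.
Initial deficit D₀ = C_s − DO₀ = 9.71 − 7.139 = 2.571 mg/L.
t_c = (1/0.9630) ln[(1.35/0.387)(1 − 2.571×0.9630/(0.387×17.52))] = 1.038 × ln(2.215) = 0.8257 d.
D_c = (0.387/1.35) × 17.52 × e^(−0.387×0.8257) = 0.2867 × 17.52 × 0.7265 = 3.649 mg/L.
Minimum DO = 9.71 − 3.649 = 6.061 mg/L.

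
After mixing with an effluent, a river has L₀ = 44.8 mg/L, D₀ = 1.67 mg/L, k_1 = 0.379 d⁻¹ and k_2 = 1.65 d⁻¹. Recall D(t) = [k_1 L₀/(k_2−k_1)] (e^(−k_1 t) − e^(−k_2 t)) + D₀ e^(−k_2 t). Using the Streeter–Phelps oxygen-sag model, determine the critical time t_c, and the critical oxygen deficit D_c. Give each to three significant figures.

t_c ≈ 1.05 d; D_c ≈ 6.91 mg/L

At the critical point dD/dt = 0, so k_1 L₀ e^(−k_1 t) = k_2 D. Substituting D(t) from the Streeter–Phelps equation and solving for t gives
t_c = ln[(k_2/k_1)(1 − D₀(k_2−k_1)/(k_1 L₀))] / (k_2−k_1).
Here k_2−k_1 = 1.271 d⁻¹ and 1 − D₀(k_2−k_1)/(k_1 L₀) = 1 − 1.67×1.271/(0.379×44.8) = 0.8750, so
t_c = ln(4.354 × 0.8750) / 1.271 = 1.337 / 1.271 = 1.052 d.
D_c = (k_1/k_2) L₀ e^(−k_1 t_c) = (0.379/1.65) × 44.8 × e^(−0.379×1.052) = 0.2297 × 44.8 × 0.6711 = 6.906 mg/L.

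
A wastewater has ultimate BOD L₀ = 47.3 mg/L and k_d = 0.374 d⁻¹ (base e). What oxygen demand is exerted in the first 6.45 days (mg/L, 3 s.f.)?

y_t = L₀(1 − e^(−k_d t)) = 47.3 × (1 − e^(−0.374×6.45))
= 47.3 × (1 − 0.08961) = 47.3 × 0.9104 = 43.06 mg/L.

y ≈ 43.1 mg/L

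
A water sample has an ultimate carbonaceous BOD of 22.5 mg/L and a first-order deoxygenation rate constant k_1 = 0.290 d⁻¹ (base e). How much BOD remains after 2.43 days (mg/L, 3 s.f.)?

L ≈ 11.1 mg/L

L_t = L₀ e^(−k_1 t) = 22.5 × e^(−0.290×2.43) = 22.5 × 0.4943 = 11.12 mg/L.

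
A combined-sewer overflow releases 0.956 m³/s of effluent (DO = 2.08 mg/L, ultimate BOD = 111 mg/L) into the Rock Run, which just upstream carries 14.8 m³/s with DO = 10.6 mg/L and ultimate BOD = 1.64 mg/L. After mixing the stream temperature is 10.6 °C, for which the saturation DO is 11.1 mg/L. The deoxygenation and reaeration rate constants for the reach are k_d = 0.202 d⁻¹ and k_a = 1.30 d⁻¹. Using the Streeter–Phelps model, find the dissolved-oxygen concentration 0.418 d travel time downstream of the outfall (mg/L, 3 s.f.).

Mixed DO = (14.8×10.6 + 0.956×2.08)/(14.8+0.956) = 158.9/15.76 = 10.08 mg/L.
Mixed L₀ = (14.8×1.64 + 0.956×111)/(15.76) = 130.4/15.76 = 8.275 mg/L.
Initial deficit D₀ = C_s − DO₀ = 11.1 − 10.08 = 1.017 mg/L.
D(0.418) = [0.202×8.275/(1.30−0.202)](e^(−0.202×0.418) − e^(−1.30×0.418)) + 1.017 e^(−1.30×0.418)
= 1.522 × (0.9190 − 0.5808) + 1.017 × 0.5808 = 1.106 mg/L.
DO = 11.1 − 1.106 = 9.994 mg/L.

DO ≈ 9.99 mg/L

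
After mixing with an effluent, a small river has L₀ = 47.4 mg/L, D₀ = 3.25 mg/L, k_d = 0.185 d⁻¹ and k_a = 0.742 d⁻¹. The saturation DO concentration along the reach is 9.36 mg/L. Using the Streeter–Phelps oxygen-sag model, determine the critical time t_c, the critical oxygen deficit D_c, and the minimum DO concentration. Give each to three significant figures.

t_c ≈ 2.08 d; D_c ≈ 8.05 mg/L; min DO ≈ 1.31 mg/L

With k_a/k_d = 4.011 and 1 − D₀(k_a−k_d)/(k_d L₀) = 0.7936,
t_c = ln(4.011 × 0.7936) / (0.742 − 0.185) = ln(3.183) / 0.5570 = 1.158/0.5570 = 2.079 d.
D_c = (k_d/k_a) L₀ e^(−k_d t_c) = (0.185/0.742) × 47.4 × e^(−0.185×2.079) = 0.2493 × 47.4 × 0.6808 = 8.045 mg/L.
Minimum DO = C_s − D_c = 9.36 − 8.045 = 1.315 mg/L.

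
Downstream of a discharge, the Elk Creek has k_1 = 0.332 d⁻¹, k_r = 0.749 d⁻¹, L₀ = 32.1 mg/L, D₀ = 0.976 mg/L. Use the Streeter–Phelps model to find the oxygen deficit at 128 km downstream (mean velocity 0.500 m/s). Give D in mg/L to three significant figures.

D ≈ 6.88 mg/L

Travel time t = x/v = 128 km / (0.500 m/s) = 128000 m / 0.500 m/s = 256000 s = 2.963 d.
k_1 L₀/(k_r−k_1) = 0.332×32.1/(0.749−0.332) = 10.66/0.4170 = 25.56 mg/L.
e^(−k_1 t) = e^(−0.332×2.963) = 0.3739; e^(−k_r t) = e^(−0.749×2.963) = 0.1087.
D = 25.56 × (0.3739 − 0.1087) + 0.976 × 0.1087 = 6.779 + 0.1061 = 6.885 mg/L.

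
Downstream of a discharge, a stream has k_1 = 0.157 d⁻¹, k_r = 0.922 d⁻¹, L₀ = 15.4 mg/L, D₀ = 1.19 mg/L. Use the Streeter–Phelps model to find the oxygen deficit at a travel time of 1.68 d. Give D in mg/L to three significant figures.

k_1 L₀/(k_r−k_1) = 0.157×15.4/(0.922−0.157) = 2.418/0.7650 = 3.161 mg/L.
e^(−k_1 t) = e^(−0.157×1.680) = 0.7682; e^(−k_r t) = e^(−0.922×1.680) = 0.2125.
D = 3.161 × (0.7682 − 0.2125) + 1.19 × 0.2125 = 1.756 + 0.2528 = 2.009 mg/L.

D ≈ 2.01 mg/L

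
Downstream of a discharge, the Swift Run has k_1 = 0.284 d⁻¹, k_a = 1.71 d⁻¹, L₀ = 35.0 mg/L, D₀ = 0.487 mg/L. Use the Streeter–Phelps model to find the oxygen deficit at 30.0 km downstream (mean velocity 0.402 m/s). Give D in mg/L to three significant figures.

Travel time t = x/v = 30.0 km / (0.402 m/s) = 30000 m / 0.402 m/s = 74630 s = 0.8637 d.
k_1 L₀/(k_a−k_1) = 0.284×35.0/(1.71−0.284) = 9.940/1.426 = 6.971 mg/L.
e^(−k_1 t) = e^(−0.284×0.8637) = 0.7825; e^(−k_a t) = e^(−1.71×0.8637) = 0.2283.
D = 6.971 × (0.7825 − 0.2283) + 0.487 × 0.2283 = 3.863 + 0.1112 = 3.974 mg/L.

D ≈ 3.97 mg/L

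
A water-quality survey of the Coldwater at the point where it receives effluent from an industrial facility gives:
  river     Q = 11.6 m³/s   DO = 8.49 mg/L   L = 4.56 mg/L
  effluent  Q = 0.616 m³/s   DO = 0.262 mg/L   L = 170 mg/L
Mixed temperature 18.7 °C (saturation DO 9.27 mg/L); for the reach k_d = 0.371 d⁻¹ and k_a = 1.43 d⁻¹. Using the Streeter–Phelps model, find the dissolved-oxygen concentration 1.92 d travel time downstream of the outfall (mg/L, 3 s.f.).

DO ≈ 7.27 mg/L

Mixed DO = (11.6×8.49 + 0.616×0.262)/(11.6+0.616) = 98.65/12.22 = 8.075 mg/L.
Mixed L₀ = (11.6×4.56 + 0.616×170)/(12.22) = 157.6/12.22 = 12.90 mg/L.
Initial deficit D₀ = C_s − DO₀ = 9.27 − 8.075 = 1.195 mg/L.
D(1.92) = [0.371×12.90/(1.43−0.371)](e^(−0.371×1.92) − e^(−1.43×1.92)) + 1.195 e^(−1.43×1.92)
= 4.520 × (0.4905 − 0.06421) + 1.195 × 0.06421 = 2.004 mg/L.
DO = 9.27 − 2.004 = 7.266 mg/L.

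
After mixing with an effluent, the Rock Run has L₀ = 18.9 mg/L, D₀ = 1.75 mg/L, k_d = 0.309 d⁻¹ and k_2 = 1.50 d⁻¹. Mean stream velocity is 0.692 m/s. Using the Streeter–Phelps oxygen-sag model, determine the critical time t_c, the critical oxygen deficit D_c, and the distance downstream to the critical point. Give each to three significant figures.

With k_2/k_d = 4.854 and 1 − D₀(k_2−k_d)/(k_d L₀) = 0.6431,
t_c = ln(4.854 × 0.6431) / (1.50 − 0.309) = ln(3.122) / 1.191 = 1.138/1.191 = 0.9559 d.
L(t_c) = L₀ e^(−k_d t_c) = 18.9 × 0.7443 = 14.07 mg/L, and at the critical point k_2 D_c = k_d L, so D_c = (0.309/1.50) × 14.07 = 2.898 mg/L.
x_c = v t_c = 0.692 m/s × 0.9559 d × 86400 s/d = 57150 m ≈ 57.2 km.

t_c ≈ 0.956 d; D_c ≈ 2.90 mg/L; x_c ≈ 57.2 km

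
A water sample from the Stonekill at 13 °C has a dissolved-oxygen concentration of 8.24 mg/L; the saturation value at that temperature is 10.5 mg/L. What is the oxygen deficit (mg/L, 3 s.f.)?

D ≈ 2.26 mg/L

D = C_s − C = 10.5 − 8.24 = 2.26 mg/L.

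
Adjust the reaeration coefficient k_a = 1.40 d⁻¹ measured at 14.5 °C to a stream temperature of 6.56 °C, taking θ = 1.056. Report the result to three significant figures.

k_a(T₂) = k_a(T₁) · θ^(T₂−T₁) = 1.40 × 1.056^(6.56−14.5)
= 1.40 × 1.056^-7.94 = 1.40 × 0.6488 = 0.9083 d⁻¹.

k_a ≈ 0.908 d⁻¹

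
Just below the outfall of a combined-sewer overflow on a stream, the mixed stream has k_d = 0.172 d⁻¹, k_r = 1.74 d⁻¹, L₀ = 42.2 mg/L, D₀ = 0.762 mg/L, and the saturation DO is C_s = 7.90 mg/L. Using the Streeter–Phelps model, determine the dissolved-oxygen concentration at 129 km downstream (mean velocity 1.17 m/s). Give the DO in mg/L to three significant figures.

DO ≈ 4.60 mg/L

Travel time t = x/v = 129 km / (1.17 m/s) = 129000 m / 1.17 m/s = 110300 s = 1.276 d.
k_d L₀/(k_r−k_d) = 0.172×42.2/(1.74−0.172) = 7.258/1.568 = 4.629 mg/L.
e^(−k_d t) = e^(−0.172×1.276) = 0.8029; e^(−k_r t) = e^(−1.74×1.276) = 0.1086.
D = 4.629 × (0.8029 − 0.1086) + 0.762 × 0.1086 = 3.214 + 0.08272 = 3.297 mg/L.
DO = C_s − D = 7.90 − 3.297 = 4.603 mg/L.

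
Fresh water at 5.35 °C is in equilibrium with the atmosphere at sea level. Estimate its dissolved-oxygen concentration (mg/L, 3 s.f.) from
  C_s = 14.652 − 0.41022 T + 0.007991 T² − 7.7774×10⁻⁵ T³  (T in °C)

C_s = 14.652 − 0.41022×5.35 + 0.007991×5.35² − 7.7774×10⁻⁵×5.35³ = 12.67 mg/L.

C_s ≈ 12.7 mg/L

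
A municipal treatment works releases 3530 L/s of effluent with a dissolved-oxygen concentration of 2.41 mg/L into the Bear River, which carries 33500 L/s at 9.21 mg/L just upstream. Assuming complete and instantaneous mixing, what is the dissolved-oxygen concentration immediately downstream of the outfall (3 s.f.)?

Flow-weighted mixing: C = (Q_r C_r + Q_w C_w)/(Q_r + Q_w)
= (33500×9.21 + 3530×2.41)/(33500 + 3530) = 317000/37030 = 8.562 mg/L.

8.56 mg/L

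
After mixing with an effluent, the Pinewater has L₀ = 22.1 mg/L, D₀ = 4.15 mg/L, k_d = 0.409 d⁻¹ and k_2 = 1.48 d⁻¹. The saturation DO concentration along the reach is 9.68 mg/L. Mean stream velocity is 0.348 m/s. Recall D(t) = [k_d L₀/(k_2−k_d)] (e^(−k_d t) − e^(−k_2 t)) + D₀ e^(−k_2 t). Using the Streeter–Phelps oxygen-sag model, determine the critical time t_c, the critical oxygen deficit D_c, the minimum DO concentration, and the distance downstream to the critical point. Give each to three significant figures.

t_c ≈ 0.569 d; D_c ≈ 4.84 mg/L; min DO ≈ 4.84 mg/L; x_c ≈ 17.1 km

t_c = [1/(k_2−k_d)] ln[(k_2/k_d)(1 − D₀(k_2−k_d)/(k_d L₀))]
= [1/(1.48−0.409)] ln[(1.48/0.409)(1 − 4.15×1.071/(0.409×22.1))]
= (1/1.071) ln[3.619 × 0.5083] = 0.9337 × ln(1.839) = 0.9337 × 0.6094 = 0.5690 d.
D_c = (k_d/k_2) L₀ e^(−k_d t_c) = (0.409/1.48) × 22.1 × e^(−0.409×0.5690) = 0.2764 × 22.1 × 0.7924 = 4.839 mg/L.
Minimum DO = C_s − D_c = 9.68 − 4.839 = 4.841 mg/L.
x_c = v t_c = 0.348 m/s × 0.5690 d × 86400 s/d = 17110 m ≈ 17.1 km.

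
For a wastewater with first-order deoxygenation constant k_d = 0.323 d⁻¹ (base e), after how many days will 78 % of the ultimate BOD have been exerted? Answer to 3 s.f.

y/L₀ = 1 − e^(−k_d t) = 0.78 ⇒ e^(−k_d t) = 0.220
t = −ln(0.220) / 0.323 = 1.514 / 0.323 = 4.688 d.

t ≈ 4.69 d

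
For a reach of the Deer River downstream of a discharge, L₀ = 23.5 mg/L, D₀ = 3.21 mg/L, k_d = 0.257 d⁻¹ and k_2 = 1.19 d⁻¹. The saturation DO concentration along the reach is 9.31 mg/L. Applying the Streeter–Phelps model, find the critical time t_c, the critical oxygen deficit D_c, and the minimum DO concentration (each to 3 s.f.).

At the critical point dD/dt = 0, so k_d L₀ e^(−k_d t) = k_2 D. Substituting D(t) from the Streeter–Phelps equation and solving for t gives
t_c = ln[(k_2/k_d)(1 − D₀(k_2−k_d)/(k_d L₀))] / (k_2−k_d).
Here k_2−k_d = 0.9330 d⁻¹ and 1 − D₀(k_2−k_d)/(k_d L₀) = 1 − 3.21×0.9330/(0.257×23.5) = 0.5041, so
t_c = ln(4.630 × 0.5041) / 0.9330 = 0.8477 / 0.9330 = 0.9085 d.
L(t_c) = L₀ e^(−k_d t_c) = 23.5 × 0.7918 = 18.61 mg/L, and at the critical point k_2 D_c = k_d L, so D_c = (0.257/1.19) × 18.61 = 4.018 mg/L.
Minimum DO = C_s − D_c = 9.31 − 4.018 = 5.292 mg/L.

t_c ≈ 0.909 d; D_c ≈ 4.02 mg/L; min DO ≈ 5.29 mg/L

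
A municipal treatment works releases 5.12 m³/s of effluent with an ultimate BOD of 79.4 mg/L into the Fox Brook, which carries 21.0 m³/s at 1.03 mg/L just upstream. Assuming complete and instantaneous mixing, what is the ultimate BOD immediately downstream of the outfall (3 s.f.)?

16.4 mg/L

Flow-weighted mixing: C = (Q_r C_r + Q_w C_w)/(Q_r + Q_w)
= (21.0×1.03 + 5.12×79.4)/(21.0 + 5.12) = 428.2/26.12 = 16.39 mg/L.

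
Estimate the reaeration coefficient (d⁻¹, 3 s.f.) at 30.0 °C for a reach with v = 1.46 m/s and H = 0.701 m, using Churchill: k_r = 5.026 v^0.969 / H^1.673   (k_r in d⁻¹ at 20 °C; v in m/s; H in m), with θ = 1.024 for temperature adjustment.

k_r(20) = 5.026 × 1.46^0.969 / 0.701^1.673 = 5.026 × 1.443 / 0.5519 = 13.14 d⁻¹.
k_r(30.0) = 13.14 × 1.024^(30.0−20) = 13.14 × 1.268 = 16.66 d⁻¹.

k_r ≈ 16.7 d⁻¹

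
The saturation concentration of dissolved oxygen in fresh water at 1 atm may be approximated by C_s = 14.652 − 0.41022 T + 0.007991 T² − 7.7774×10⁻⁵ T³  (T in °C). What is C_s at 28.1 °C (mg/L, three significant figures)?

C_s = 14.652 − 0.41022×28.1 + 0.007991×28.1² − 7.7774×10⁻⁵×28.1³ = 7.709 mg/L.

C_s ≈ 7.71 mg/L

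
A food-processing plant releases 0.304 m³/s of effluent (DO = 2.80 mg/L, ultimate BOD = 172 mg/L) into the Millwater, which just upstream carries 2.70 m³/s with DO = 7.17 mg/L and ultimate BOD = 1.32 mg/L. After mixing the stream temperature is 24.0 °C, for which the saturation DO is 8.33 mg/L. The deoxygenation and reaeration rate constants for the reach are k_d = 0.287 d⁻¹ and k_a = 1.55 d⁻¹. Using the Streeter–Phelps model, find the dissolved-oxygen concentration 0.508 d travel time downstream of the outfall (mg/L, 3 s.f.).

Mixed DO = (2.70×7.17 + 0.304×2.80)/(2.70+0.304) = 20.21/3.004 = 6.728 mg/L.
Mixed L₀ = (2.70×1.32 + 0.304×172)/(3.004) = 55.85/3.004 = 18.59 mg/L.
Initial deficit D₀ = C_s − DO₀ = 8.33 − 6.728 = 1.602 mg/L.
D(0.508) = [0.287×18.59/(1.55−0.287)](e^(−0.287×0.508) − e^(−1.55×0.508)) + 1.602 e^(−1.55×0.508)
= 4.225 × (0.8643 − 0.4550) + 1.602 × 0.4550 = 2.458 mg/L.
DO = 8.33 − 2.458 = 5.872 mg/L.

DO ≈ 5.87 mg/L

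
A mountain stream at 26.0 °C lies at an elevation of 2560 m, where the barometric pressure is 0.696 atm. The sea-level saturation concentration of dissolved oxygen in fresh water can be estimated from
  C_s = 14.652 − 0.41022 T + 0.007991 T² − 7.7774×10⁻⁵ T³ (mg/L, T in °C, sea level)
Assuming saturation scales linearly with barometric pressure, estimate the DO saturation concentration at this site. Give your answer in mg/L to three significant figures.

At sea level: C_s = 14.652 − 0.41022×26.0 + 0.007991×26.0² − 7.7774×10⁻⁵×26.0³ = 8.021 mg/L.
Pressure correction: C_s' = 8.021 × 0.696 = 5.583 mg/L.

C_s ≈ 5.58 mg/L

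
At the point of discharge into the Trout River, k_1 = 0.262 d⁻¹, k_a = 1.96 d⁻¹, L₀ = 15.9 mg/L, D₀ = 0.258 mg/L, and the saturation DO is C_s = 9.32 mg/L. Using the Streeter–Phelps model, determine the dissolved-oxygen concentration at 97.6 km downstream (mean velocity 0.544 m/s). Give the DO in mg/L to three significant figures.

DO ≈ 7.93 mg/L

Travel time t = x/v = 97.6 km / (0.544 m/s) = 97600 m / 0.544 m/s = 179400 s = 2.077 d.
k_1 L₀/(k_a−k_1) = 0.262×15.9/(1.96−0.262) = 4.166/1.698 = 2.453 mg/L.
e^(−k_1 t) = e^(−0.262×2.077) = 0.5804; e^(−k_a t) = e^(−1.96×2.077) = 0.01708.
D = 2.453 × (0.5804 − 0.01708) + 0.258 × 0.01708 = 1.382 + 0.004406 = 1.386 mg/L.
DO = C_s − D = 9.32 − 1.386 = 7.934 mg/L.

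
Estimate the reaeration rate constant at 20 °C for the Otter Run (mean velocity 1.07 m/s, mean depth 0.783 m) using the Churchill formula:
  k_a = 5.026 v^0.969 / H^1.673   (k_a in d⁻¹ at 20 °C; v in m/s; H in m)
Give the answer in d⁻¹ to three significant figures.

k_a = 5.026 × 1.07^0.969 / 0.783^1.673 = 5.026 × 1.068 / 0.6641 = 8.080 d⁻¹.

k_a ≈ 8.08 d⁻¹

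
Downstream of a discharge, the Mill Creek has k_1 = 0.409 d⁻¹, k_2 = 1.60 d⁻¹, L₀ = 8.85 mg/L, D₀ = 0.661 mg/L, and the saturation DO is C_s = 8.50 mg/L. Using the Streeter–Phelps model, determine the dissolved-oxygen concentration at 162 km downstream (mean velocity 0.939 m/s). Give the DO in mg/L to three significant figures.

DO ≈ 7.25 mg/L

Travel time t = x/v = 162 km / (0.939 m/s) = 162000 m / 0.939 m/s = 172500 s = 1.997 d.
k_1 L₀/(k_2−k_1) = 0.409×8.85/(1.60−0.409) = 3.620/1.191 = 3.039 mg/L.
e^(−k_1 t) = e^(−0.409×1.997) = 0.4419; e^(−k_2 t) = e^(−1.60×1.997) = 0.04097.
D = 3.039 × (0.4419 − 0.04097) + 0.661 × 0.04097 = 1.218 + 0.02708 = 1.246 mg/L.
DO = C_s − D = 8.50 − 1.246 = 7.254 mg/L.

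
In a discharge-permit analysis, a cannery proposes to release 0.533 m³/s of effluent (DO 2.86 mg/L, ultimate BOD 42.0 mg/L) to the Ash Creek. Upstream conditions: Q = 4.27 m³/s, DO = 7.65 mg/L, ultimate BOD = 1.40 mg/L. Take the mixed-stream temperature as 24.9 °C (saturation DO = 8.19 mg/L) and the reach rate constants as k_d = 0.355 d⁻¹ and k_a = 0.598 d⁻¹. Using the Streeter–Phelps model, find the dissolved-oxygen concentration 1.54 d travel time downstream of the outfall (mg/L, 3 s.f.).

DO ≈ 6.20 mg/L

Mixed DO = (4.27×7.65 + 0.533×2.86)/(4.27+0.533) = 34.19/4.803 = 7.118 mg/L.
Mixed L₀ = (4.27×1.40 + 0.533×42.0)/(4.803) = 28.36/4.803 = 5.905 mg/L.
Initial deficit D₀ = C_s − DO₀ = 8.19 − 7.118 = 1.072 mg/L.
D(1.54) = [0.355×5.905/(0.598−0.355)](e^(−0.355×1.54) − e^(−0.598×1.54)) + 1.072 e^(−0.598×1.54)
= 8.627 × (0.5789 − 0.3982) + 1.072 × 0.3982 = 1.986 mg/L.
DO = 8.19 − 1.986 = 6.204 mg/L.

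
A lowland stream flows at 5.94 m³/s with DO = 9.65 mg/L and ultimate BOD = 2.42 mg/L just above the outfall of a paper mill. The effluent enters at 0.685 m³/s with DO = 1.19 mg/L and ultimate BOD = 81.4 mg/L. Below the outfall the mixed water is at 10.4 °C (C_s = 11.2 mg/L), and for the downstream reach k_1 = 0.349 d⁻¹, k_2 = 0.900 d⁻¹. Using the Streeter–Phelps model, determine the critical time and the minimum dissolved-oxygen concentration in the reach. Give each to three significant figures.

t_c ≈ 0.905 d; minimum DO ≈ 8.21 mg/L

Mixed DO = (5.94×9.65 + 0.685×1.19)/(5.94+0.685) = 58.14/6.625 = 8.775 mg/L.
Mixed L₀ = (5.94×2.42 + 0.685×81.4)/(6.625) = 70.13/6.625 = 10.59 mg/L.
Initial deficit D₀ = C_s − DO₀ = 11.2 − 8.775 = 2.425 mg/L.
t_c = (1/0.5510) ln[(0.900/0.349)(1 − 2.425×0.5510/(0.349×10.59))] = 1.815 × ln(1.646) = 0.9047 d.
D_c = (0.349/0.900) × 10.59 × e^(−0.349×0.9047) = 0.3878 × 10.59 × 0.7292 = 2.994 mg/L.
Minimum DO = 11.2 − 2.994 = 8.206 mg/L.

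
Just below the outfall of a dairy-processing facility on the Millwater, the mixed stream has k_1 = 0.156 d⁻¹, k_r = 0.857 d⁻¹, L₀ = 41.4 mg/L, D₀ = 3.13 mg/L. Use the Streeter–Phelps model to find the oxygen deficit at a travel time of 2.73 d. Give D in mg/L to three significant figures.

D ≈ 5.43 mg/L

k_1 L₀/(k_r−k_1) = 0.156×41.4/(0.857−0.156) = 6.458/0.7010 = 9.213 mg/L.
e^(−k_1 t) = e^(−0.156×2.730) = 0.6532; e^(−k_r t) = e^(−0.857×2.730) = 0.09637.
D = 9.213 × (0.6532 − 0.09637) + 3.13 × 0.09637 = 5.130 + 0.3016 = 5.432 mg/L.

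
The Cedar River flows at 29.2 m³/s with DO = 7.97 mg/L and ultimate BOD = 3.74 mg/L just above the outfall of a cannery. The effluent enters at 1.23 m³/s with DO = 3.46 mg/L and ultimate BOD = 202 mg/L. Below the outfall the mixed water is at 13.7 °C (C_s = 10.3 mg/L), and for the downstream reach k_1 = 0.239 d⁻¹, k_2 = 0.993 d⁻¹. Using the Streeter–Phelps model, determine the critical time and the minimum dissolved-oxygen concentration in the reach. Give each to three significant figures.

t_c ≈ 0.401 d; minimum DO ≈ 7.73 mg/L

Mixed DO = (29.2×7.97 + 1.23×3.46)/(29.2+1.23) = 237.0/30.43 = 7.788 mg/L.
Mixed L₀ = (29.2×3.74 + 1.23×202)/(30.43) = 357.7/30.43 = 11.75 mg/L.
Initial deficit D₀ = C_s − DO₀ = 10.3 − 7.788 = 2.512 mg/L.
t_c = (1/0.7540) ln[(0.993/0.239)(1 − 2.512×0.7540/(0.239×11.75))] = 1.326 × ln(1.353) = 0.4011 d.
D_c = (0.239/0.993) × 11.75 × e^(−0.239×0.4011) = 0.2407 × 11.75 × 0.9086 = 2.570 mg/L.
Minimum DO = 10.3 − 2.570 = 7.730 mg/L.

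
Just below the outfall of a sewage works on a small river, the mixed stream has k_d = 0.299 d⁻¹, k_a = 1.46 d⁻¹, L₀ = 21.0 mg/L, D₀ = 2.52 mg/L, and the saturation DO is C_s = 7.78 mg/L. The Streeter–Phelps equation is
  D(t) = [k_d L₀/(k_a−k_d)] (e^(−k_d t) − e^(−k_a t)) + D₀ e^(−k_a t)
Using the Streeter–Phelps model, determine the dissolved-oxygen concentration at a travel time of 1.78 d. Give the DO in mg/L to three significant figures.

k_d L₀/(k_a−k_d) = 0.299×21.0/(1.46−0.299) = 6.279/1.161 = 5.408 mg/L.
e^(−k_d t) = e^(−0.299×1.780) = 0.5873; e^(−k_a t) = e^(−1.46×1.780) = 0.07436.
D = 5.408 × (0.5873 − 0.07436) + 2.52 × 0.07436 = 2.774 + 0.1874 = 2.961 mg/L.
DO = C_s − D = 7.78 − 2.961 = 4.819 mg/L.

DO ≈ 4.82 mg/L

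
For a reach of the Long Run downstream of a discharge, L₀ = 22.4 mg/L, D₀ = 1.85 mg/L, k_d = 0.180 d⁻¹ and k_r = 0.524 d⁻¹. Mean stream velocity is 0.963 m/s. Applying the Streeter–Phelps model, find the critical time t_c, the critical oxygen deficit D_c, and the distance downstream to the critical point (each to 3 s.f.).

t_c ≈ 2.61 d; D_c ≈ 4.81 mg/L; x_c ≈ 217 km

At the critical point dD/dt = 0, so k_d L₀ e^(−k_d t) = k_r D. Substituting D(t) from the Streeter–Phelps equation and solving for t gives
t_c = ln[(k_r/k_d)(1 − D₀(k_r−k_d)/(k_d L₀))] / (k_r−k_d).
Here k_r−k_d = 0.3440 d⁻¹ and 1 − D₀(k_r−k_d)/(k_d L₀) = 1 − 1.85×0.3440/(0.180×22.4) = 0.8422, so
t_c = ln(2.911 × 0.8422) / 0.3440 = 0.8968 / 0.3440 = 2.607 d.
L(t_c) = L₀ e^(−k_d t_c) = 22.4 × 0.6255 = 14.01 mg/L, and at the critical point k_r D_c = k_d L, so D_c = (0.180/0.524) × 14.01 = 4.813 mg/L.
x_c = v t_c = 0.963 m/s × 2.607 d × 86400 s/d = 216900 m ≈ 217 km.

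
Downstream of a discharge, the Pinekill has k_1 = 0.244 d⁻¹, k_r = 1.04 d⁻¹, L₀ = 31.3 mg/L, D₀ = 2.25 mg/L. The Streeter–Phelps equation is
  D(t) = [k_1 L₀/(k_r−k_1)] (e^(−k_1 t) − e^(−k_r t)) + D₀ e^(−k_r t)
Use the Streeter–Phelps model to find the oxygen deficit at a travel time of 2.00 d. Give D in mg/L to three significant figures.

D ≈ 4.97 mg/L

k_1 L₀/(k_r−k_1) = 0.244×31.3/(1.04−0.244) = 7.637/0.7960 = 9.594 mg/L.
e^(−k_1 t) = e^(−0.244×2.000) = 0.6139; e^(−k_r t) = e^(−1.04×2.000) = 0.1249.
D = 9.594 × (0.6139 − 0.1249) + 2.25 × 0.1249 = 4.691 + 0.2811 = 4.972 mg/L.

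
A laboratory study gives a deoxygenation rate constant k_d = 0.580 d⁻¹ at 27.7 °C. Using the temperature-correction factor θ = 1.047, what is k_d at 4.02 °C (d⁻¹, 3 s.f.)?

k_d(T₂) = k_d(T₁) · θ^(T₂−T₁) = 0.580 × 1.047^(4.02−27.7)
= 0.580 × 1.047^-23.7 = 0.580 × 0.3370 = 0.1955 d⁻¹.

k_d ≈ 0.195 d⁻¹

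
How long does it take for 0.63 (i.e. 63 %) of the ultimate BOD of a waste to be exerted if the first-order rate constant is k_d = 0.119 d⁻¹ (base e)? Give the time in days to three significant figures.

t ≈ 8.36 d

y/L₀ = 1 − e^(−k_d t) = 0.63 ⇒ e^(−k_d t) = 0.370
t = −ln(0.370) / 0.119 = 0.9943 / 0.119 = 8.355 d.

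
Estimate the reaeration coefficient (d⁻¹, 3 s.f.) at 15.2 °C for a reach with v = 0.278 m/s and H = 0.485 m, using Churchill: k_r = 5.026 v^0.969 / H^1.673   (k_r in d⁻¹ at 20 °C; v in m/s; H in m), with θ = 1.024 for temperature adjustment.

k_r ≈ 4.35 d⁻¹

k_r(20) = 5.026 × 0.278^0.969 / 0.485^1.673 = 5.026 × 0.2893 / 0.2980 = 4.878 d⁻¹.
k_r(15.2) = 4.878 × 1.024^(15.2−20) = 4.878 × 0.8924 = 4.353 d⁻¹.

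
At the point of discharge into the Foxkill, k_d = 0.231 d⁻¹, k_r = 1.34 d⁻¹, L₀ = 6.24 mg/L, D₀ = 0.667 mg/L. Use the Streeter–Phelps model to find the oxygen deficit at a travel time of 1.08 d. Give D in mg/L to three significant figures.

k_d L₀/(k_r−k_d) = 0.231×6.24/(1.34−0.231) = 1.441/1.109 = 1.300 mg/L.
e^(−k_d t) = e^(−0.231×1.080) = 0.7792; e^(−k_r t) = e^(−1.34×1.080) = 0.2352.
D = 1.300 × (0.7792 − 0.2352) + 0.667 × 0.2352 = 0.7070 + 0.1569 = 0.8639 mg/L.

D ≈ 0.864 mg/L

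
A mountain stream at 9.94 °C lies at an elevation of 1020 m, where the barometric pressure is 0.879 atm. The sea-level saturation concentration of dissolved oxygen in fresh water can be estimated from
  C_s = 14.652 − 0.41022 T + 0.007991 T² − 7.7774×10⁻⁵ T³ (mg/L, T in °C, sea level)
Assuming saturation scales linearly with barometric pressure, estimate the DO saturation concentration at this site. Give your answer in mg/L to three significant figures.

At sea level: C_s = 14.652 − 0.41022×9.94 + 0.007991×9.94² − 7.7774×10⁻⁵×9.94³ = 11.29 mg/L.
Pressure correction: C_s' = 11.29 × 0.879 = 9.922 mg/L.

C_s ≈ 9.92 mg/L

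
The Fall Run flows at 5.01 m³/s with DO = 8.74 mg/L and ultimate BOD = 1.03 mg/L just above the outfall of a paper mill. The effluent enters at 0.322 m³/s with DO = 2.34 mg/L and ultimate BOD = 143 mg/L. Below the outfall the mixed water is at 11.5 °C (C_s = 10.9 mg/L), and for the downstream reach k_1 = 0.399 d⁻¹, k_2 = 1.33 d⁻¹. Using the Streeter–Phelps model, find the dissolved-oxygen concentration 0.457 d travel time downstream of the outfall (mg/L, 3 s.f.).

Mixed DO = (5.01×8.74 + 0.322×2.34)/(5.01+0.322) = 44.54/5.332 = 8.354 mg/L.
Mixed L₀ = (5.01×1.03 + 0.322×143)/(5.332) = 51.21/5.332 = 9.604 mg/L.
Initial deficit D₀ = C_s − DO₀ = 10.9 − 8.354 = 2.546 mg/L.
D(0.457) = [0.399×9.604/(1.33−0.399)](e^(−0.399×0.457) − e^(−1.33×0.457)) + 2.546 e^(−1.33×0.457)
= 4.116 × (0.8333 − 0.5445) + 2.546 × 0.5445 = 2.575 mg/L.
DO = 10.9 − 2.575 = 8.325 mg/L.

DO ≈ 8.32 mg/L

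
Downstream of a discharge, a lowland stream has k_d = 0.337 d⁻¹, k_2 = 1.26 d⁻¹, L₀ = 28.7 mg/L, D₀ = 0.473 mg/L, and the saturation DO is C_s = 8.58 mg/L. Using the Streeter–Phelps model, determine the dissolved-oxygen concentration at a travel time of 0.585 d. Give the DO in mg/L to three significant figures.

k_d L₀/(k_2−k_d) = 0.337×28.7/(1.26−0.337) = 9.672/0.9230 = 10.48 mg/L.
e^(−k_d t) = e^(−0.337×0.5850) = 0.8211; e^(−k_2 t) = e^(−1.26×0.5850) = 0.4785.
D = 10.48 × (0.8211 − 0.4785) + 0.473 × 0.4785 = 3.590 + 0.2263 = 3.816 mg/L.
DO = C_s − D = 8.58 − 3.816 = 4.764 mg/L.

DO ≈ 4.76 mg/L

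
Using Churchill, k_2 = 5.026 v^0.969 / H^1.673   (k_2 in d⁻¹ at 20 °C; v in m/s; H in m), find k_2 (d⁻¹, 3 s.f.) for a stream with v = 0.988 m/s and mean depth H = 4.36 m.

k_2 = 5.026 × 0.988^0.969 / 4.36^1.673 = 5.026 × 0.9884 / 11.75 = 0.4229 d⁻¹.

k_2 ≈ 0.423 d⁻¹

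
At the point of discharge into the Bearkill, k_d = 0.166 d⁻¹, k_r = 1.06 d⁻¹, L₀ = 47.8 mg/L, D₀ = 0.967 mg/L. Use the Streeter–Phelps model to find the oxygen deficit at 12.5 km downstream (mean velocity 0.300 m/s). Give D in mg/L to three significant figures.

Travel time t = x/v = 12.5 km / (0.300 m/s) = 12500 m / 0.300 m/s = 41670 s = 0.4823 d.
k_d L₀/(k_r−k_d) = 0.166×47.8/(1.06−0.166) = 7.935/0.8940 = 8.876 mg/L.
e^(−k_d t) = e^(−0.166×0.4823) = 0.9231; e^(−k_r t) = e^(−1.06×0.4823) = 0.5998.
D = 8.876 × (0.9231 − 0.5998) + 0.967 × 0.5998 = 2.869 + 0.5800 = 3.449 mg/L.

D ≈ 3.45 mg/L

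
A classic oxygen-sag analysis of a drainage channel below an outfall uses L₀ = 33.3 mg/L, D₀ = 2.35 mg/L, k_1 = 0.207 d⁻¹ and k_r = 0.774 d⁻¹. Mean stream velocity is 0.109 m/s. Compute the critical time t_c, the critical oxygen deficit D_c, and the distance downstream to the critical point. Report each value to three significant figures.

t_c = [1/(k_r−k_1)] ln[(k_r/k_1)(1 − D₀(k_r−k_1)/(k_1 L₀))]
= [1/(0.774−0.207)] ln[(0.774/0.207)(1 − 2.35×0.5670/(0.207×33.3))]
= (1/0.5670) ln[3.739 × 0.8067] = 1.764 × ln(3.016) = 1.764 × 1.104 = 1.947 d.
L(t_c) = L₀ e^(−k_1 t_c) = 33.3 × 0.6683 = 22.25 mg/L, and at the critical point k_r D_c = k_1 L, so D_c = (0.207/0.774) × 22.25 = 5.951 mg/L.
x_c = v t_c = 0.109 m/s × 1.947 d × 86400 s/d = 18340 m ≈ 18.3 km.

t_c ≈ 1.95 d; D_c ≈ 5.95 mg/L; x_c ≈ 18.3 km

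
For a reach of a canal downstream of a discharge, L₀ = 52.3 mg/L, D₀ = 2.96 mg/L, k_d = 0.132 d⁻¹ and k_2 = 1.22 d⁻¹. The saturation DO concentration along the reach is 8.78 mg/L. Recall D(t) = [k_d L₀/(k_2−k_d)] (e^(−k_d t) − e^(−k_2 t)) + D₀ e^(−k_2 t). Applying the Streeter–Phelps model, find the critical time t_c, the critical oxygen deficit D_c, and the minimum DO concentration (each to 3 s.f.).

t_c ≈ 1.47 d; D_c ≈ 4.66 mg/L; min DO ≈ 4.12 mg/L

t_c = [1/(k_2−k_d)] ln[(k_2/k_d)(1 − D₀(k_2−k_d)/(k_d L₀))]
= [1/(1.22−0.132)] ln[(1.22/0.132)(1 − 2.96×1.088/(0.132×52.3))]
= (1/1.088) ln[9.242 × 0.5335] = 0.9191 × ln(4.931) = 0.9191 × 1.596 = 1.466 d.
D_c = (k_d/k_2) L₀ e^(−k_d t_c) = (0.132/1.22) × 52.3 × e^(−0.132×1.466) = 0.1082 × 52.3 × 0.8240 = 4.663 mg/L.
Minimum DO = C_s − D_c = 8.78 − 4.663 = 4.117 mg/L.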